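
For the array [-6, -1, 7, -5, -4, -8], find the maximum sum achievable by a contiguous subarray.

Using Kadane's algorithm on [-6, -1, 7, -5, -4, -8]:

Scanning through the array:
Position 1 (value -1): max_ending_here = -1, max_so_far = -1
Position 2 (value 7): max_ending_here = 7, max_so_far = 7
Position 3 (value -5): max_ending_here = 2, max_so_far = 7
Position 4 (value -4): max_ending_here = -2, max_so_far = 7
Position 5 (value -8): max_ending_here = -8, max_so_far = 7

Maximum subarray: [7]
Maximum sum: 7

The maximum subarray is [7] with sum 7. This subarray runs from index 2 to index 2.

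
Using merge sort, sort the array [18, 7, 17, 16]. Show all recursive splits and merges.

Merge sort trace:

Split: [18, 7, 17, 16] -> [18, 7] and [17, 16]
  Split: [18, 7] -> [18] and [7]
  Merge: [18] + [7] -> [7, 18]
  Split: [17, 16] -> [17] and [16]
  Merge: [17] + [16] -> [16, 17]
Merge: [7, 18] + [16, 17] -> [7, 16, 17, 18]

Final sorted array: [7, 16, 17, 18]

The merge sort proceeds by recursively splitting the array and merging sorted halves.
After all merges, the sorted array is [7, 16, 17, 18].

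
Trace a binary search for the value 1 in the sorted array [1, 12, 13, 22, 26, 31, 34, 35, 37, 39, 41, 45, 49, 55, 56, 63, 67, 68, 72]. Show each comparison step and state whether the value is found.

Binary search for 1 in [1, 12, 13, 22, 26, 31, 34, 35, 37, 39, 41, 45, 49, 55, 56, 63, 67, 68, 72]:

lo=0, hi=18, mid=9, arr[mid]=39 -> 39 > 1, search left half
lo=0, hi=8, mid=4, arr[mid]=26 -> 26 > 1, search left half
lo=0, hi=3, mid=1, arr[mid]=12 -> 12 > 1, search left half
lo=0, hi=0, mid=0, arr[mid]=1 -> Found target at index 0!

Binary search finds 1 at index 0 after 4 comparisons. The search repeatedly halves the search space by comparing with the middle element.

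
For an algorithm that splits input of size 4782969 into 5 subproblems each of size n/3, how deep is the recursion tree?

For divide and conquer with division factor 3:

Problem sizes at each level:
Level 0: 4782969
Level 1: 1594323
Level 2: 531441
Level 3: 177147
Level 4: 59049
Level 5: 19683
Level 6: 6561
Level 7: 2187
Level 8: 729
Level 9: 243
Level 10: 81
Level 11: 27
Level 12: 9
Level 13: 3
Level 14: 1

The root is level 0 and the size-1 base case is level 14 (the tree spans levels 0 through 14, i.e. 15 levels counting the root), so the depth is the number of divisions: log_3(4782969) = 14

The recursion tree depth is log_3(4782969) = 14. At each level, the problem size is divided by 3, so it takes 14 divisions to reduce to a base case of size 1. The algorithm makes 5 recursive calls at each level.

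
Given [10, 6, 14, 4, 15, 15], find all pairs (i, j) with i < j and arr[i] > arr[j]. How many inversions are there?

Finding inversions in [10, 6, 14, 4, 15, 15]:

(0, 1): arr[0]=10 > arr[1]=6
(0, 3): arr[0]=10 > arr[3]=4
(1, 3): arr[1]=6 > arr[3]=4
(2, 3): arr[2]=14 > arr[3]=4

Total inversions: 4

The array has 4 inversion(s): (0,1), (0,3), (1,3), (2,3). Each pair (i,j) satisfies i < j and arr[i] > arr[j].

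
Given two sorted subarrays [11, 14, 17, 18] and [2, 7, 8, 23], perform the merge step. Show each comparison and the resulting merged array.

Merging process:

Compare 11 vs 2: take 2 from right. Merged: [2]
Compare 11 vs 7: take 7 from right. Merged: [2, 7]
Compare 11 vs 8: take 8 from right. Merged: [2, 7, 8]
Compare 11 vs 23: take 11 from left. Merged: [2, 7, 8, 11]
Compare 14 vs 23: take 14 from left. Merged: [2, 7, 8, 11, 14]
Compare 17 vs 23: take 17 from left. Merged: [2, 7, 8, 11, 14, 17]
Compare 18 vs 23: take 18 from left. Merged: [2, 7, 8, 11, 14, 17, 18]
Append remaining from right: [23]. Merged: [2, 7, 8, 11, 14, 17, 18, 23]

Final merged array: [2, 7, 8, 11, 14, 17, 18, 23]
Total comparisons: 7

The merged array is [2, 7, 8, 11, 14, 17, 18, 23], requiring 7 comparisons. The merge step runs in O(n) time where n is the total number of elements.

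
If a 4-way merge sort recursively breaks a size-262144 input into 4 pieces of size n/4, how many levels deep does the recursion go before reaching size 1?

For divide and conquer with division factor 4:

Problem sizes at each level:
Level 0: 262144
Level 1: 65536
Level 2: 16384
Level 3: 4096
Level 4: 1024
Level 5: 256
Level 6: 64
Level 7: 16
Level 8: 4
Level 9: 1

The root is level 0 and the size-1 base case is level 9 (the tree spans levels 0 through 9, i.e. 10 levels counting the root), so the depth is the number of divisions: log_4(262144) = 9

The recursion tree depth is log_4(262144) = 9. At each level, the problem size is divided by 4, so it takes 9 divisions to reduce to a base case of size 1. The algorithm makes 4 recursive calls at each level.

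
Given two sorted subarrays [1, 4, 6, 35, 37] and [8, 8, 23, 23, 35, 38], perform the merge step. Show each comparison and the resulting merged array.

Merging process:

Compare 1 vs 8: take 1 from left. Merged: [1]
Compare 4 vs 8: take 4 from left. Merged: [1, 4]
Compare 6 vs 8: take 6 from left. Merged: [1, 4, 6]
Compare 35 vs 8: take 8 from right. Merged: [1, 4, 6, 8]
Compare 35 vs 8: take 8 from right. Merged: [1, 4, 6, 8, 8]
Compare 35 vs 23: take 23 from right. Merged: [1, 4, 6, 8, 8, 23]
Compare 35 vs 23: take 23 from right. Merged: [1, 4, 6, 8, 8, 23, 23]
Compare 35 vs 35: take 35 from left. Merged: [1, 4, 6, 8, 8, 23, 23, 35]
Compare 37 vs 35: take 35 from right. Merged: [1, 4, 6, 8, 8, 23, 23, 35, 35]
Compare 37 vs 38: take 37 from left. Merged: [1, 4, 6, 8, 8, 23, 23, 35, 35, 37]
Append remaining from right: [38]. Merged: [1, 4, 6, 8, 8, 23, 23, 35, 35, 37, 38]

Final merged array: [1, 4, 6, 8, 8, 23, 23, 35, 35, 37, 38]
Total comparisons: 10

The merged array is [1, 4, 6, 8, 8, 23, 23, 35, 35, 37, 38], requiring 10 comparisons. The merge step runs in O(n) time where n is the total number of elements.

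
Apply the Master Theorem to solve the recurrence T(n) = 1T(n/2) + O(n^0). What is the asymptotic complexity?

Master Theorem for T(n) = 1T(n/2) + O(n^0):

a = 1, b = 2, c = 0
log_b(a) = log_2(1) = 0.0000

Case 2: c = 0 = log_2(1) = 0.0000
T(n) = O(n^0 log n) = O(log n)

For T(n) = 1T(n/2) + O(n^0): log_2(1) = 0.0000. This is Case 2 of the Master Theorem (c = log_b(a), equal work at all levels), giving O(log n).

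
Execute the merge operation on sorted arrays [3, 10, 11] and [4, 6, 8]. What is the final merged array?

Merging process:

Compare 3 vs 4: take 3 from left. Merged: [3]
Compare 10 vs 4: take 4 from right. Merged: [3, 4]
Compare 10 vs 6: take 6 from right. Merged: [3, 4, 6]
Compare 10 vs 8: take 8 from right. Merged: [3, 4, 6, 8]
Append remaining from left: [10, 11]. Merged: [3, 4, 6, 8, 10, 11]

Final merged array: [3, 4, 6, 8, 10, 11]
Total comparisons: 4

The merged array is [3, 4, 6, 8, 10, 11], requiring 4 comparisons. The merge step runs in O(n) time where n is the total number of elements.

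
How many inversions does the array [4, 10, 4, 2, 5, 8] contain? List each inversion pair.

Finding inversions in [4, 10, 4, 2, 5, 8]:

(0, 3): arr[0]=4 > arr[3]=2
(1, 2): arr[1]=10 > arr[2]=4
(1, 3): arr[1]=10 > arr[3]=2
(1, 4): arr[1]=10 > arr[4]=5
(1, 5): arr[1]=10 > arr[5]=8
(2, 3): arr[2]=4 > arr[3]=2

Total inversions: 6

The array has 6 inversion(s): (0,3), (1,2), (1,3), (1,4), (1,5), (2,3). Each pair (i,j) satisfies i < j and arr[i] > arr[j].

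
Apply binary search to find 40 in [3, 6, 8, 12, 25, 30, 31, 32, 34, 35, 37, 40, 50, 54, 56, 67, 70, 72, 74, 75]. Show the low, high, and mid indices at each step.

Binary search for 40 in [3, 6, 8, 12, 25, 30, 31, 32, 34, 35, 37, 40, 50, 54, 56, 67, 70, 72, 74, 75]:

lo=0, hi=19, mid=9, arr[mid]=35 -> 35 < 40, search right half
lo=10, hi=19, mid=14, arr[mid]=56 -> 56 > 40, search left half
lo=10, hi=13, mid=11, arr[mid]=40 -> Found target at index 11!

Binary search finds 40 at index 11 after 3 comparisons. The search repeatedly halves the search space by comparing with the middle element.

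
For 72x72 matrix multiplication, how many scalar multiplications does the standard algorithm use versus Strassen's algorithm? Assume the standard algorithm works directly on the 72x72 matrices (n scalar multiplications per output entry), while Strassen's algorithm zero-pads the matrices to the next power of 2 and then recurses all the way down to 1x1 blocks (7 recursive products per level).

Matrix multiplication for 72x72 matrices:

Strassen's algorithm requires power-of-2 dimensions. Pad 72x72 to 128x128 (next power of 2).

Standard algorithm: 72^3 = 373248 multiplications
Strassen's algorithm: 7^(log2(128)) = 7^7 = 823543 multiplications
Difference: 373248 - 823543 = -450295 (Strassen uses MORE here due to padding overhead — for small or just-over-power-of-2 n, padding can outweigh the per-level savings)

Standard: 373248 multiplications (72^3). Strassen: 823543 multiplications (7^7, after padding to 128x128). Strassen reduces 8 recursive multiplications to 7 at each level.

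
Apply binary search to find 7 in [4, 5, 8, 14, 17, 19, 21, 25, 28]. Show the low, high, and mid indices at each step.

Binary search for 7 in [4, 5, 8, 14, 17, 19, 21, 25, 28]:

lo=0, hi=8, mid=4, arr[mid]=17 -> 17 > 7, search left half
lo=0, hi=3, mid=1, arr[mid]=5 -> 5 < 7, search right half
lo=2, hi=3, mid=2, arr[mid]=8 -> 8 > 7, search left half
lo=2 > hi=1, target 7 not found

Binary search determines that 7 is not in the array after 3 comparisons. The search space was exhausted without finding the target.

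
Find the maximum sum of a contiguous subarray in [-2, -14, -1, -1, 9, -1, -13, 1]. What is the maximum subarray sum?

Using Kadane's algorithm on [-2, -14, -1, -1, 9, -1, -13, 1]:

Scanning through the array:
Position 1 (value -14): max_ending_here = -14, max_so_far = -2
Position 2 (value -1): max_ending_here = -1, max_so_far = -1
Position 3 (value -1): max_ending_here = -1, max_so_far = -1
Position 4 (value 9): max_ending_here = 9, max_so_far = 9
Position 5 (value -1): max_ending_here = 8, max_so_far = 9
Position 6 (value -13): max_ending_here = -5, max_so_far = 9
Position 7 (value 1): max_ending_here = 1, max_so_far = 9

Maximum subarray: [9]
Maximum sum: 9

The maximum subarray is [9] with sum 9. This subarray runs from index 4 to index 4.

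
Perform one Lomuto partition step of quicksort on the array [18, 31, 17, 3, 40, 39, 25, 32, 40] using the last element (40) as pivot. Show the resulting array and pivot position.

Lomuto partition with pivot = 40:

Initial array: [18, 31, 17, 3, 40, 39, 25, 32, 40]

arr[0]=18 <= 40: swap with position 0, array becomes [18, 31, 17, 3, 40, 39, 25, 32, 40]
arr[1]=31 <= 40: swap with position 1, array becomes [18, 31, 17, 3, 40, 39, 25, 32, 40]
arr[2]=17 <= 40: swap with position 2, array becomes [18, 31, 17, 3, 40, 39, 25, 32, 40]
arr[3]=3 <= 40: swap with position 3, array becomes [18, 31, 17, 3, 40, 39, 25, 32, 40]
arr[4]=40 <= 40: swap with position 4, array becomes [18, 31, 17, 3, 40, 39, 25, 32, 40]
arr[5]=39 <= 40: swap with position 5, array becomes [18, 31, 17, 3, 40, 39, 25, 32, 40]
arr[6]=25 <= 40: swap with position 6, array becomes [18, 31, 17, 3, 40, 39, 25, 32, 40]
arr[7]=32 <= 40: swap with position 7, array becomes [18, 31, 17, 3, 40, 39, 25, 32, 40]

Place pivot at position 8: [18, 31, 17, 3, 40, 39, 25, 32, 40]
Pivot position: 8

After partitioning with pivot 40, the array becomes [18, 31, 17, 3, 40, 39, 25, 32, 40]. The pivot is placed at index 8. All elements to the left of the pivot are <= 40, and all elements to the right are > 40.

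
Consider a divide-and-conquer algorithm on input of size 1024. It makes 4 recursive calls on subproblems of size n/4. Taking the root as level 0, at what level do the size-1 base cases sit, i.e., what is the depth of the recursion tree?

For divide and conquer with division factor 4:

Problem sizes at each level:
Level 0: 1024
Level 1: 256
Level 2: 64
Level 3: 16
Level 4: 4
Level 5: 1

The root is level 0 and the size-1 base case is level 5 (the tree spans levels 0 through 5, i.e. 6 levels counting the root), so the depth is the number of divisions: log_4(1024) = 5

The recursion tree depth is log_4(1024) = 5. At each level, the problem size is divided by 4, so it takes 5 divisions to reduce to a base case of size 1. The algorithm makes 4 recursive calls at each level.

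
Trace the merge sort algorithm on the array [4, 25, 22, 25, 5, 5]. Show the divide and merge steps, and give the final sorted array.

Merge sort trace:

Split: [4, 25, 22, 25, 5, 5] -> [4, 25, 22] and [25, 5, 5]
  Split: [4, 25, 22] -> [4] and [25, 22]
    Split: [25, 22] -> [25] and [22]
    Merge: [25] + [22] -> [22, 25]
  Merge: [4] + [22, 25] -> [4, 22, 25]
  Split: [25, 5, 5] -> [25] and [5, 5]
    Split: [5, 5] -> [5] and [5]
    Merge: [5] + [5] -> [5, 5]
  Merge: [25] + [5, 5] -> [5, 5, 25]
Merge: [4, 22, 25] + [5, 5, 25] -> [4, 5, 5, 22, 25, 25]

Final sorted array: [4, 5, 5, 22, 25, 25]

The merge sort proceeds by recursively splitting the array and merging sorted halves.
After all merges, the sorted array is [4, 5, 5, 22, 25, 25].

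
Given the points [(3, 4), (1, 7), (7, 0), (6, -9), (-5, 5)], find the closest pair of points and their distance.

Computing all pairwise distances among 5 points:

d((3, 4), (1, 7)) = 3.6056 <-- minimum
d((3, 4), (7, 0)) = 5.6569
d((3, 4), (6, -9)) = 13.3417
d((3, 4), (-5, 5)) = 8.0623
d((1, 7), (7, 0)) = 9.2195
d((1, 7), (6, -9)) = 16.7631
d((1, 7), (-5, 5)) = 6.3246
d((7, 0), (6, -9)) = 9.0554
d((7, 0), (-5, 5)) = 13.0
d((6, -9), (-5, 5)) = 17.8045

Closest pair: (3, 4) and (1, 7) with distance 3.6056

The closest pair is (3, 4) and (1, 7) with Euclidean distance 3.6056. For 5 points, brute-force pairwise comparison is shown above. For large n, the divide-and-conquer algorithm (sort by x, recurse on halves, check the dividing strip) achieves O(n log n).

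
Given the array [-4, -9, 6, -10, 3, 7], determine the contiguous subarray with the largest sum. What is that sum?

Using Kadane's algorithm on [-4, -9, 6, -10, 3, 7]:

Scanning through the array:
Position 1 (value -9): max_ending_here = -9, max_so_far = -4
Position 2 (value 6): max_ending_here = 6, max_so_far = 6
Position 3 (value -10): max_ending_here = -4, max_so_far = 6
Position 4 (value 3): max_ending_here = 3, max_so_far = 6
Position 5 (value 7): max_ending_here = 10, max_so_far = 10

Maximum subarray: [3, 7]
Maximum sum: 10

The maximum subarray is [3, 7] with sum 10. This subarray runs from index 4 to index 5.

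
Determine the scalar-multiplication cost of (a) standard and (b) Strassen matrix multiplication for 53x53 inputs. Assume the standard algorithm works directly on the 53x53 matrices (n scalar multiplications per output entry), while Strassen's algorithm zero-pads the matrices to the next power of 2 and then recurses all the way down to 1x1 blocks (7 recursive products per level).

Matrix multiplication for 53x53 matrices:

Strassen's algorithm requires power-of-2 dimensions. Pad 53x53 to 64x64 (next power of 2).

Standard algorithm: 53^3 = 148877 multiplications
Strassen's algorithm: 7^(log2(64)) = 7^6 = 117649 multiplications
Savings: 148877 - 117649 = 31228 multiplications

Standard: 148877 multiplications (53^3). Strassen: 117649 multiplications (7^6, after padding to 64x64). Strassen reduces 8 recursive multiplications to 7 at each level.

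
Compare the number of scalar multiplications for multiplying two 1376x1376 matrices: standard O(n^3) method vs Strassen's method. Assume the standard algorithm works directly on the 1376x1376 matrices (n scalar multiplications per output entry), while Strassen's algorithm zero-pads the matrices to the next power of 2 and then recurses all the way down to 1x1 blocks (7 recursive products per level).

Matrix multiplication for 1376x1376 matrices:

Strassen's algorithm requires power-of-2 dimensions. Pad 1376x1376 to 2048x2048 (next power of 2).

Standard algorithm: 1376^3 = 2605285376 multiplications
Strassen's algorithm: 7^(log2(2048)) = 7^11 = 1977326743 multiplications
Savings: 2605285376 - 1977326743 = 627958633 multiplications

Standard: 2605285376 multiplications (1376^3). Strassen: 1977326743 multiplications (7^11, after padding to 2048x2048). Strassen reduces 8 recursive multiplications to 7 at each level.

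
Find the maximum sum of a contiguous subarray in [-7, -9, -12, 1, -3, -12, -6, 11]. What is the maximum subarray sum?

Using Kadane's algorithm on [-7, -9, -12, 1, -3, -12, -6, 11]:

Scanning through the array:
Position 1 (value -9): max_ending_here = -9, max_so_far = -7
Position 2 (value -12): max_ending_here = -12, max_so_far = -7
Position 3 (value 1): max_ending_here = 1, max_so_far = 1
Position 4 (value -3): max_ending_here = -2, max_so_far = 1
Position 5 (value -12): max_ending_here = -12, max_so_far = 1
Position 6 (value -6): max_ending_here = -6, max_so_far = 1
Position 7 (value 11): max_ending_here = 11, max_so_far = 11

Maximum subarray: [11]
Maximum sum: 11

The maximum subarray is [11] with sum 11. This subarray runs from index 7 to index 7.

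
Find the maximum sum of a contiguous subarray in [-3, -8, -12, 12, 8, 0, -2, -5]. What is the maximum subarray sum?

Using Kadane's algorithm on [-3, -8, -12, 12, 8, 0, -2, -5]:

Scanning through the array:
Position 1 (value -8): max_ending_here = -8, max_so_far = -3
Position 2 (value -12): max_ending_here = -12, max_so_far = -3
Position 3 (value 12): max_ending_here = 12, max_so_far = 12
Position 4 (value 8): max_ending_here = 20, max_so_far = 20
Position 5 (value 0): max_ending_here = 20, max_so_far = 20
Position 6 (value -2): max_ending_here = 18, max_so_far = 20
Position 7 (value -5): max_ending_here = 13, max_so_far = 20

Maximum subarray: [12, 8]
Maximum sum: 20

The maximum subarray is [12, 8] with sum 20. This subarray runs from index 3 to index 4.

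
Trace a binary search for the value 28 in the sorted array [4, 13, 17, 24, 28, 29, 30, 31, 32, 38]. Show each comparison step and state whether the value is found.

Binary search for 28 in [4, 13, 17, 24, 28, 29, 30, 31, 32, 38]:

lo=0, hi=9, mid=4, arr[mid]=28 -> Found target at index 4!

Binary search finds 28 at index 4 after 1 comparisons. The search repeatedly halves the search space by comparing with the middle element.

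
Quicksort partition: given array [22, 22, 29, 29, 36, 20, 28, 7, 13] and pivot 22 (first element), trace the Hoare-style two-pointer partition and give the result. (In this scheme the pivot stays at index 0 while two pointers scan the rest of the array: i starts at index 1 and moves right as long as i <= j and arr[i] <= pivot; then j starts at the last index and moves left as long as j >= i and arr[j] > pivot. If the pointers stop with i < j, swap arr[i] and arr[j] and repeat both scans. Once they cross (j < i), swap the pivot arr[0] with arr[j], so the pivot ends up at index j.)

Hoare-style two-pointer partition with pivot = 22:

Initial array: [22, 22, 29, 29, 36, 20, 28, 7, 13]

Pointers start at i = 1, j = 8.
i stops at index 2 (arr[2]=29 > 22), j stops at index 8 (arr[8]=13 <= 22): swap arr[2] and arr[8], array becomes [22, 22, 13, 29, 36, 20, 28, 7, 29]
i stops at index 3 (arr[3]=29 > 22), j stops at index 7 (arr[7]=7 <= 22): swap arr[3] and arr[7], array becomes [22, 22, 13, 7, 36, 20, 28, 29, 29]
i stops at index 4 (arr[4]=36 > 22), j stops at index 5 (arr[5]=20 <= 22): swap arr[4] and arr[5], array becomes [22, 22, 13, 7, 20, 36, 28, 29, 29]
i ends at 5, j ends at 4: the pointers have crossed (j < i), so scanning stops.

Swap pivot arr[0] with arr[4] to place pivot at position 4: [20, 22, 13, 7, 22, 36, 28, 29, 29]
Pivot position: 4

After partitioning with pivot 22, the array becomes [20, 22, 13, 7, 22, 36, 28, 29, 29]. The pivot is placed at index 4. All elements to the left of the pivot are <= 22, and all elements to the right are > 22.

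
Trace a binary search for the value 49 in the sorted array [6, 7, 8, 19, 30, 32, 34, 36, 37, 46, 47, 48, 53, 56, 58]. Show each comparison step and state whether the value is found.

Binary search for 49 in [6, 7, 8, 19, 30, 32, 34, 36, 37, 46, 47, 48, 53, 56, 58]:

lo=0, hi=14, mid=7, arr[mid]=36 -> 36 < 49, search right half
lo=8, hi=14, mid=11, arr[mid]=48 -> 48 < 49, search right half
lo=12, hi=14, mid=13, arr[mid]=56 -> 56 > 49, search left half
lo=12, hi=12, mid=12, arr[mid]=53 -> 53 > 49, search left half
lo=12 > hi=11, target 49 not found

Binary search determines that 49 is not in the array after 4 comparisons. The search space was exhausted without finding the target.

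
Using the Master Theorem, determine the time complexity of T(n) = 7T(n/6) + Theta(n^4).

Master Theorem for T(n) = 7T(n/6) + O(n^4):

a = 7, b = 6, c = 4
log_b(a) = log_6(7) = 1.0860

Case 3: c = 4 > log_6(7) = 1.0860
T(n) = O(n^4) = O(n^4)

For T(n) = 7T(n/6) + O(n^4): log_6(7) = 1.0860. This is Case 3 of the Master Theorem (c > log_b(a), work dominated by root), giving O(n^4).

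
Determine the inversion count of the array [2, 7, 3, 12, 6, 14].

Finding inversions in [2, 7, 3, 12, 6, 14]:

(1, 2): arr[1]=7 > arr[2]=3
(1, 4): arr[1]=7 > arr[4]=6
(3, 4): arr[3]=12 > arr[4]=6

Total inversions: 3

The array has 3 inversion(s): (1,2), (1,4), (3,4). Each pair (i,j) satisfies i < j and arr[i] > arr[j].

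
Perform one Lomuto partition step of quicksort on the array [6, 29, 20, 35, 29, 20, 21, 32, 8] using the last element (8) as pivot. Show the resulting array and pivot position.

Lomuto partition with pivot = 8:

Initial array: [6, 29, 20, 35, 29, 20, 21, 32, 8]

arr[0]=6 <= 8: swap with position 0, array becomes [6, 29, 20, 35, 29, 20, 21, 32, 8]
arr[1]=29 > 8: no swap
arr[2]=20 > 8: no swap
arr[3]=35 > 8: no swap
arr[4]=29 > 8: no swap
arr[5]=20 > 8: no swap
arr[6]=21 > 8: no swap
arr[7]=32 > 8: no swap

Place pivot at position 1: [6, 8, 20, 35, 29, 20, 21, 32, 29]
Pivot position: 1

After partitioning with pivot 8, the array becomes [6, 8, 20, 35, 29, 20, 21, 32, 29]. The pivot is placed at index 1. All elements to the left of the pivot are <= 8, and all elements to the right are > 8.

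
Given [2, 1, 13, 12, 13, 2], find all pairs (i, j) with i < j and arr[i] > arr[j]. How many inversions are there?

Finding inversions in [2, 1, 13, 12, 13, 2]:

(0, 1): arr[0]=2 > arr[1]=1
(2, 3): arr[2]=13 > arr[3]=12
(2, 5): arr[2]=13 > arr[5]=2
(3, 5): arr[3]=12 > arr[5]=2
(4, 5): arr[4]=13 > arr[5]=2

Total inversions: 5

The array has 5 inversion(s): (0,1), (2,3), (2,5), (3,5), (4,5). Each pair (i,j) satisfies i < j and arr[i] > arr[j].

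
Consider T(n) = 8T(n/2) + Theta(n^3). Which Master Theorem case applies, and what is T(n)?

Master Theorem for T(n) = 8T(n/2) + O(n^3):

a = 8, b = 2, c = 3
log_b(a) = log_2(8) = 3.0000

Case 2: c = 3 = log_2(8) = 3.0000
T(n) = O(n^3 log n) = O(n^3 log n)

For T(n) = 8T(n/2) + O(n^3): log_2(8) = 3.0000. This is Case 2 of the Master Theorem (c = log_b(a), equal work at all levels), giving O(n^3 log n).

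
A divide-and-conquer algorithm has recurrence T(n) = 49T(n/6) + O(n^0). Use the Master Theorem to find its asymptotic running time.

Master Theorem for T(n) = 49T(n/6) + O(n^0):

a = 49, b = 6, c = 0
log_b(a) = log_6(49) = 2.1721

Case 1: c = 0 < log_6(49) = 2.1721
T(n) = O(n^(log_6 49))

For T(n) = 49T(n/6) + O(n^0): log_6(49) = 2.1721. This is Case 1 of the Master Theorem (c < log_b(a), work dominated by leaves), giving O(n^(log_6 49)).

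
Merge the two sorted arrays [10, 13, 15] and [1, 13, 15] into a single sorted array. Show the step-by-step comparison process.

Merging process:

Compare 10 vs 1: take 1 from right. Merged: [1]
Compare 10 vs 13: take 10 from left. Merged: [1, 10]
Compare 13 vs 13: take 13 from left. Merged: [1, 10, 13]
Compare 15 vs 13: take 13 from right. Merged: [1, 10, 13, 13]
Compare 15 vs 15: take 15 from left. Merged: [1, 10, 13, 13, 15]
Append remaining from right: [15]. Merged: [1, 10, 13, 13, 15, 15]

Final merged array: [1, 10, 13, 13, 15, 15]
Total comparisons: 5

The merged array is [1, 10, 13, 13, 15, 15], requiring 5 comparisons. The merge step runs in O(n) time where n is the total number of elements.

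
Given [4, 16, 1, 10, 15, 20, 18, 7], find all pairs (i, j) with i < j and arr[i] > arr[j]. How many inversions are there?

Finding inversions in [4, 16, 1, 10, 15, 20, 18, 7]:

(0, 2): arr[0]=4 > arr[2]=1
(1, 2): arr[1]=16 > arr[2]=1
(1, 3): arr[1]=16 > arr[3]=10
(1, 4): arr[1]=16 > arr[4]=15
(1, 7): arr[1]=16 > arr[7]=7
(3, 7): arr[3]=10 > arr[7]=7
(4, 7): arr[4]=15 > arr[7]=7
(5, 6): arr[5]=20 > arr[6]=18
(5, 7): arr[5]=20 > arr[7]=7
(6, 7): arr[6]=18 > arr[7]=7

Total inversions: 10

The array has 10 inversion(s): (0,2), (1,2), (1,3), (1,4), (1,7), (3,7), (4,7), (5,6), (5,7), (6,7). Each pair (i,j) satisfies i < j and arr[i] > arr[j].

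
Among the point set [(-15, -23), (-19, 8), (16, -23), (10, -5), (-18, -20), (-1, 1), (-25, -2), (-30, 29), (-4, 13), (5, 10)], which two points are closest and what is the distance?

Computing all pairwise distances among 10 points:

d((-15, -23), (-19, 8)) = 31.257
d((-15, -23), (16, -23)) = 31.0
d((-15, -23), (10, -5)) = 30.8058
d((-15, -23), (-18, -20)) = 4.2426 <-- minimum
d((-15, -23), (-1, 1)) = 27.7849
d((-15, -23), (-25, -2)) = 23.2594
d((-15, -23), (-30, 29)) = 54.1202
d((-15, -23), (-4, 13)) = 37.6431
d((-15, -23), (5, 10)) = 38.5876
d((-19, 8), (16, -23)) = 46.7547
d((-19, 8), (10, -5)) = 31.7805
d((-19, 8), (-18, -20)) = 28.0179
d((-19, 8), (-1, 1)) = 19.3132
d((-19, 8), (-25, -2)) = 11.6619
d((-19, 8), (-30, 29)) = 23.7065
d((-19, 8), (-4, 13)) = 15.8114
d((-19, 8), (5, 10)) = 24.0832
d((16, -23), (10, -5)) = 18.9737
d((16, -23), (-18, -20)) = 34.1321
d((16, -23), (-1, 1)) = 29.4109
d((16, -23), (-25, -2)) = 46.0652
d((16, -23), (-30, 29)) = 69.4262
d((16, -23), (-4, 13)) = 41.1825
d((16, -23), (5, 10)) = 34.7851
d((10, -5), (-18, -20)) = 31.7648
d((10, -5), (-1, 1)) = 12.53
d((10, -5), (-25, -2)) = 35.1283
d((10, -5), (-30, 29)) = 52.4976
d((10, -5), (-4, 13)) = 22.8035
d((10, -5), (5, 10)) = 15.8114
d((-18, -20), (-1, 1)) = 27.0185
d((-18, -20), (-25, -2)) = 19.3132
d((-18, -20), (-30, 29)) = 50.448
d((-18, -20), (-4, 13)) = 35.8469
d((-18, -20), (5, 10)) = 37.8021
d((-1, 1), (-25, -2)) = 24.1868
d((-1, 1), (-30, 29)) = 40.3113
d((-1, 1), (-4, 13)) = 12.3693
d((-1, 1), (5, 10)) = 10.8167
d((-25, -2), (-30, 29)) = 31.4006
d((-25, -2), (-4, 13)) = 25.807
d((-25, -2), (5, 10)) = 32.311
d((-30, 29), (-4, 13)) = 30.5287
d((-30, 29), (5, 10)) = 39.8246
d((-4, 13), (5, 10)) = 9.4868

Closest pair: (-15, -23) and (-18, -20) with distance 4.2426

The closest pair is (-15, -23) and (-18, -20) with Euclidean distance 4.2426. For 10 points, brute-force pairwise comparison is shown above. For large n, the divide-and-conquer algorithm (sort by x, recurse on halves, check the dividing strip) achieves O(n log n).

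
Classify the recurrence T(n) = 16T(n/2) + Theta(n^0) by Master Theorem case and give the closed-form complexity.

Master Theorem for T(n) = 16T(n/2) + O(n^0):

a = 16, b = 2, c = 0
log_b(a) = log_2(16) = 4.0000

Case 1: c = 0 < log_2(16) = 4.0000
T(n) = O(n^(log_2 16)) = O(n^4)

For T(n) = 16T(n/2) + O(n^0): log_2(16) = 4.0000. This is Case 1 of the Master Theorem (c < log_b(a), work dominated by leaves), giving O(n^4).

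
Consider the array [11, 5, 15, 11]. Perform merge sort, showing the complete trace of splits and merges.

Merge sort trace:

Split: [11, 5, 15, 11] -> [11, 5] and [15, 11]
  Split: [11, 5] -> [11] and [5]
  Merge: [11] + [5] -> [5, 11]
  Split: [15, 11] -> [15] and [11]
  Merge: [15] + [11] -> [11, 15]
Merge: [5, 11] + [11, 15] -> [5, 11, 11, 15]

Final sorted array: [5, 11, 11, 15]

The merge sort proceeds by recursively splitting the array and merging sorted halves.
After all merges, the sorted array is [5, 11, 11, 15].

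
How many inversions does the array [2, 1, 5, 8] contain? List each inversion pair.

Finding inversions in [2, 1, 5, 8]:

(0, 1): arr[0]=2 > arr[1]=1

Total inversions: 1

The array has 1 inversion(s): (0,1). Each pair (i,j) satisfies i < j and arr[i] > arr[j].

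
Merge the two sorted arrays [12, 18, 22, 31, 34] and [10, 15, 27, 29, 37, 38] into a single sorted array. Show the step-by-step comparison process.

Merging process:

Compare 12 vs 10: take 10 from right. Merged: [10]
Compare 12 vs 15: take 12 from left. Merged: [10, 12]
Compare 18 vs 15: take 15 from right. Merged: [10, 12, 15]
Compare 18 vs 27: take 18 from left. Merged: [10, 12, 15, 18]
Compare 22 vs 27: take 22 from left. Merged: [10, 12, 15, 18, 22]
Compare 31 vs 27: take 27 from right. Merged: [10, 12, 15, 18, 22, 27]
Compare 31 vs 29: take 29 from right. Merged: [10, 12, 15, 18, 22, 27, 29]
Compare 31 vs 37: take 31 from left. Merged: [10, 12, 15, 18, 22, 27, 29, 31]
Compare 34 vs 37: take 34 from left. Merged: [10, 12, 15, 18, 22, 27, 29, 31, 34]
Append remaining from right: [37, 38]. Merged: [10, 12, 15, 18, 22, 27, 29, 31, 34, 37, 38]

Final merged array: [10, 12, 15, 18, 22, 27, 29, 31, 34, 37, 38]
Total comparisons: 9

The merged array is [10, 12, 15, 18, 22, 27, 29, 31, 34, 37, 38], requiring 9 comparisons. The merge step runs in O(n) time where n is the total number of elements.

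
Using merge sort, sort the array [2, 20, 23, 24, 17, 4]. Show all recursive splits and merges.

Merge sort trace:

Split: [2, 20, 23, 24, 17, 4] -> [2, 20, 23] and [24, 17, 4]
  Split: [2, 20, 23] -> [2] and [20, 23]
    Split: [20, 23] -> [20] and [23]
    Merge: [20] + [23] -> [20, 23]
  Merge: [2] + [20, 23] -> [2, 20, 23]
  Split: [24, 17, 4] -> [24] and [17, 4]
    Split: [17, 4] -> [17] and [4]
    Merge: [17] + [4] -> [4, 17]
  Merge: [24] + [4, 17] -> [4, 17, 24]
Merge: [2, 20, 23] + [4, 17, 24] -> [2, 4, 17, 20, 23, 24]

Final sorted array: [2, 4, 17, 20, 23, 24]

The merge sort proceeds by recursively splitting the array and merging sorted halves.
After all merges, the sorted array is [2, 4, 17, 20, 23, 24].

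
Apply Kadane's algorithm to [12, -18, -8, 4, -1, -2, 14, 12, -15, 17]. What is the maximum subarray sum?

Using Kadane's algorithm on [12, -18, -8, 4, -1, -2, 14, 12, -15, 17]:

Scanning through the array:
Position 1 (value -18): max_ending_here = -6, max_so_far = 12
Position 2 (value -8): max_ending_here = -8, max_so_far = 12
Position 3 (value 4): max_ending_here = 4, max_so_far = 12
Position 4 (value -1): max_ending_here = 3, max_so_far = 12
Position 5 (value -2): max_ending_here = 1, max_so_far = 12
Position 6 (value 14): max_ending_here = 15, max_so_far = 15
Position 7 (value 12): max_ending_here = 27, max_so_far = 27
Position 8 (value -15): max_ending_here = 12, max_so_far = 27
Position 9 (value 17): max_ending_here = 29, max_so_far = 29

Maximum subarray: [4, -1, -2, 14, 12, -15, 17]
Maximum sum: 29

The maximum subarray is [4, -1, -2, 14, 12, -15, 17] with sum 29. This subarray runs from index 3 to index 9.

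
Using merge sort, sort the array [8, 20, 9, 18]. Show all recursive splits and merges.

Merge sort trace:

Split: [8, 20, 9, 18] -> [8, 20] and [9, 18]
  Split: [8, 20] -> [8] and [20]
  Merge: [8] + [20] -> [8, 20]
  Split: [9, 18] -> [9] and [18]
  Merge: [9] + [18] -> [9, 18]
Merge: [8, 20] + [9, 18] -> [8, 9, 18, 20]

Final sorted array: [8, 9, 18, 20]

The merge sort proceeds by recursively splitting the array and merging sorted halves.
After all merges, the sorted array is [8, 9, 18, 20].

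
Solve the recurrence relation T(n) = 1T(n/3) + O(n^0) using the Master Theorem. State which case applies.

Master Theorem for T(n) = 1T(n/3) + O(n^0):

a = 1, b = 3, c = 0
log_b(a) = log_3(1) = 0.0000

Case 2: c = 0 = log_3(1) = 0.0000
T(n) = O(n^0 log n) = O(log n)

For T(n) = 1T(n/3) + O(n^0): log_3(1) = 0.0000. This is Case 2 of the Master Theorem (c = log_b(a), equal work at all levels), giving O(log n).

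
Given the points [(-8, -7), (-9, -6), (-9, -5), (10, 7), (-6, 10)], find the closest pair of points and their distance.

Computing all pairwise distances among 5 points:

d((-8, -7), (-9, -6)) = 1.4142
d((-8, -7), (-9, -5)) = 2.2361
d((-8, -7), (10, 7)) = 22.8035
d((-8, -7), (-6, 10)) = 17.1172
d((-9, -6), (-9, -5)) = 1.0 <-- minimum
d((-9, -6), (10, 7)) = 23.0217
d((-9, -6), (-6, 10)) = 16.2788
d((-9, -5), (10, 7)) = 22.4722
d((-9, -5), (-6, 10)) = 15.2971
d((10, 7), (-6, 10)) = 16.2788

Closest pair: (-9, -6) and (-9, -5) with distance 1.0

The closest pair is (-9, -6) and (-9, -5) with Euclidean distance 1.0. For 5 points, brute-force pairwise comparison is shown above. For large n, the divide-and-conquer algorithm (sort by x, recurse on halves, check the dividing strip) achieves O(n log n).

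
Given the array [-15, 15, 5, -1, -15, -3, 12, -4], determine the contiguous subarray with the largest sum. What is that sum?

Using Kadane's algorithm on [-15, 15, 5, -1, -15, -3, 12, -4]:

Scanning through the array:
Position 1 (value 15): max_ending_here = 15, max_so_far = 15
Position 2 (value 5): max_ending_here = 20, max_so_far = 20
Position 3 (value -1): max_ending_here = 19, max_so_far = 20
Position 4 (value -15): max_ending_here = 4, max_so_far = 20
Position 5 (value -3): max_ending_here = 1, max_so_far = 20
Position 6 (value 12): max_ending_here = 13, max_so_far = 20
Position 7 (value -4): max_ending_here = 9, max_so_far = 20

Maximum subarray: [15, 5]
Maximum sum: 20

The maximum subarray is [15, 5] with sum 20. This subarray runs from index 1 to index 2.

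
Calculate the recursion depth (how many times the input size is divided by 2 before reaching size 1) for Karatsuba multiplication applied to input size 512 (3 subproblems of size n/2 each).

For divide and conquer with division factor 2:

Problem sizes at each level:
Level 0: 512
Level 1: 256
Level 2: 128
Level 3: 64
Level 4: 32
Level 5: 16
Level 6: 8
Level 7: 4
Level 8: 2
Level 9: 1

The root is level 0 and the size-1 base case is level 9 (the tree spans levels 0 through 9, i.e. 10 levels counting the root), so the depth is the number of divisions: log_2(512) = 9

The recursion tree depth is log_2(512) = 9. At each level, the problem size is divided by 2, so it takes 9 divisions to reduce to a base case of size 1. The algorithm makes 3 recursive calls at each level.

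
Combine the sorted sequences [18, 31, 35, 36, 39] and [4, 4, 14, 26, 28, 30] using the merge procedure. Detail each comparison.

Merging process:

Compare 18 vs 4: take 4 from right. Merged: [4]
Compare 18 vs 4: take 4 from right. Merged: [4, 4]
Compare 18 vs 14: take 14 from right. Merged: [4, 4, 14]
Compare 18 vs 26: take 18 from left. Merged: [4, 4, 14, 18]
Compare 31 vs 26: take 26 from right. Merged: [4, 4, 14, 18, 26]
Compare 31 vs 28: take 28 from right. Merged: [4, 4, 14, 18, 26, 28]
Compare 31 vs 30: take 30 from right. Merged: [4, 4, 14, 18, 26, 28, 30]
Append remaining from left: [31, 35, 36, 39]. Merged: [4, 4, 14, 18, 26, 28, 30, 31, 35, 36, 39]

Final merged array: [4, 4, 14, 18, 26, 28, 30, 31, 35, 36, 39]
Total comparisons: 7

The merged array is [4, 4, 14, 18, 26, 28, 30, 31, 35, 36, 39], requiring 7 comparisons. The merge step runs in O(n) time where n is the total number of elements.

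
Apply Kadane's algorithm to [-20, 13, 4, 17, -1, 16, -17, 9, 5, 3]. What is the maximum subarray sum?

Using Kadane's algorithm on [-20, 13, 4, 17, -1, 16, -17, 9, 5, 3]:

Scanning through the array:
Position 1 (value 13): max_ending_here = 13, max_so_far = 13
Position 2 (value 4): max_ending_here = 17, max_so_far = 17
Position 3 (value 17): max_ending_here = 34, max_so_far = 34
Position 4 (value -1): max_ending_here = 33, max_so_far = 34
Position 5 (value 16): max_ending_here = 49, max_so_far = 49
Position 6 (value -17): max_ending_here = 32, max_so_far = 49
Position 7 (value 9): max_ending_here = 41, max_so_far = 49
Position 8 (value 5): max_ending_here = 46, max_so_far = 49
Position 9 (value 3): max_ending_here = 49, max_so_far = 49

Maximum subarray: [13, 4, 17, -1, 16]
Maximum sum: 49

The maximum subarray is [13, 4, 17, -1, 16] with sum 49. This subarray runs from index 1 to index 5.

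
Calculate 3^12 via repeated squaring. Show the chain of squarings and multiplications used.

Computing 3^12 by squaring (build up from 3^1; each line after the first costs one multiplication):

3^1 = 3
3^2 = (3^1)^2 = 3^2 = 9
3^3 = 3 * 3^2 = 3 * 9 = 27
3^6 = (3^3)^2 = 27^2 = 729
3^12 = (3^6)^2 = 729^2 = 531441

Result: 531441
Multiplications needed: 4 (4 lines after 3^1)

3^12 = 531441. Using exponentiation by squaring, this requires 4 multiplications. The key idea: if the exponent is even, square the half-power; if odd, multiply by the base once.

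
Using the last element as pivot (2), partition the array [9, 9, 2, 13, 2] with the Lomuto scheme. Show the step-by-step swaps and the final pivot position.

Lomuto partition with pivot = 2:

Initial array: [9, 9, 2, 13, 2]

arr[0]=9 > 2: no swap
arr[1]=9 > 2: no swap
arr[2]=2 <= 2: swap with position 0, array becomes [2, 9, 9, 13, 2]
arr[3]=13 > 2: no swap

Place pivot at position 1: [2, 2, 9, 13, 9]
Pivot position: 1

After partitioning with pivot 2, the array becomes [2, 2, 9, 13, 9]. The pivot is placed at index 1. All elements to the left of the pivot are <= 2, and all elements to the right are > 2.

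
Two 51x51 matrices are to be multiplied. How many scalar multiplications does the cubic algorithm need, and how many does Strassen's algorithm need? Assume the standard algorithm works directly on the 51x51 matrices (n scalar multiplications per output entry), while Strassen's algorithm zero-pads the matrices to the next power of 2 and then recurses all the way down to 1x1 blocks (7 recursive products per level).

Matrix multiplication for 51x51 matrices:

Strassen's algorithm requires power-of-2 dimensions. Pad 51x51 to 64x64 (next power of 2).

Standard algorithm: 51^3 = 132651 multiplications
Strassen's algorithm: 7^(log2(64)) = 7^6 = 117649 multiplications
Savings: 132651 - 117649 = 15002 multiplications

Standard: 132651 multiplications (51^3). Strassen: 117649 multiplications (7^6, after padding to 64x64). Strassen reduces 8 recursive multiplications to 7 at each level.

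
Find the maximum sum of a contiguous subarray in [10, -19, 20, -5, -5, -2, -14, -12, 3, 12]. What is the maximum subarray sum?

Using Kadane's algorithm on [10, -19, 20, -5, -5, -2, -14, -12, 3, 12]:

Scanning through the array:
Position 1 (value -19): max_ending_here = -9, max_so_far = 10
Position 2 (value 20): max_ending_here = 20, max_so_far = 20
Position 3 (value -5): max_ending_here = 15, max_so_far = 20
Position 4 (value -5): max_ending_here = 10, max_so_far = 20
Position 5 (value -2): max_ending_here = 8, max_so_far = 20
Position 6 (value -14): max_ending_here = -6, max_so_far = 20
Position 7 (value -12): max_ending_here = -12, max_so_far = 20
Position 8 (value 3): max_ending_here = 3, max_so_far = 20
Position 9 (value 12): max_ending_here = 15, max_so_far = 20

Maximum subarray: [20]
Maximum sum: 20

The maximum subarray is [20] with sum 20. This subarray runs from index 2 to index 2.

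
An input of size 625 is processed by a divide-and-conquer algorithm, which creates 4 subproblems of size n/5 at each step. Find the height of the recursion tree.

For divide and conquer with division factor 5:

Problem sizes at each level:
Level 0: 625
Level 1: 125
Level 2: 25
Level 3: 5
Level 4: 1

The root is level 0 and the size-1 base case is level 4 (the tree spans levels 0 through 4, i.e. 5 levels counting the root), so the depth is the number of divisions: log_5(625) = 4

The recursion tree depth is log_5(625) = 4. At each level, the problem size is divided by 5, so it takes 4 divisions to reduce to a base case of size 1. The algorithm makes 4 recursive calls at each level.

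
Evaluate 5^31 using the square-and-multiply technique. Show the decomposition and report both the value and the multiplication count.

Computing 5^31 by squaring (build up from 5^1; each line after the first costs one multiplication):

5^1 = 5
5^2 = (5^1)^2 = 5^2 = 25
5^3 = 5 * 5^2 = 5 * 25 = 125
5^6 = (5^3)^2 = 125^2 = 15625
5^7 = 5 * 5^6 = 5 * 15625 = 78125
5^14 = (5^7)^2 = 78125^2 = 6103515625
5^15 = 5 * 5^14 = 5 * 6103515625 = 30517578125
5^30 = (5^15)^2 = 30517578125^2 = 931322574615478515625
5^31 = 5 * 5^30 = 5 * 931322574615478515625 = 4656612873077392578125

Result: 4656612873077392578125
Multiplications needed: 8 (8 lines after 5^1)

5^31 = 4656612873077392578125. Using exponentiation by squaring, this requires 8 multiplications. The key idea: if the exponent is even, square the half-power; if odd, multiply by the base once.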